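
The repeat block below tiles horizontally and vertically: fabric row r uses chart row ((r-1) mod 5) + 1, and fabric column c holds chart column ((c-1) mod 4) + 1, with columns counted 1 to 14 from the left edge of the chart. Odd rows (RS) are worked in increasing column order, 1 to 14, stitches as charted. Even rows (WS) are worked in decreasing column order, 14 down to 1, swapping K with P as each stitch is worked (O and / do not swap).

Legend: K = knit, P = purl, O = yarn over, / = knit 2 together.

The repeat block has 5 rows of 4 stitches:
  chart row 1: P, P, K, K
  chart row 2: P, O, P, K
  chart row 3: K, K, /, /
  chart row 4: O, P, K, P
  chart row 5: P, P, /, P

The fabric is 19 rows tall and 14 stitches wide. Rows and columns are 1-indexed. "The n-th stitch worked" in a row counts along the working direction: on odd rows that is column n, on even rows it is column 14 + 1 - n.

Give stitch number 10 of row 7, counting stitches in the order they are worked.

Row 7: (7-1) mod 5 = 1, so use chart row 2. Odd row -> RS.
Chart row 2 tiled across columns 1-14: P O P K P O P K P O P K P O
RS: work column 1 to column 14, symbols as charted — the tiled row is the row as worked.
The 10th stitch worked is O.

== STITCH ==
O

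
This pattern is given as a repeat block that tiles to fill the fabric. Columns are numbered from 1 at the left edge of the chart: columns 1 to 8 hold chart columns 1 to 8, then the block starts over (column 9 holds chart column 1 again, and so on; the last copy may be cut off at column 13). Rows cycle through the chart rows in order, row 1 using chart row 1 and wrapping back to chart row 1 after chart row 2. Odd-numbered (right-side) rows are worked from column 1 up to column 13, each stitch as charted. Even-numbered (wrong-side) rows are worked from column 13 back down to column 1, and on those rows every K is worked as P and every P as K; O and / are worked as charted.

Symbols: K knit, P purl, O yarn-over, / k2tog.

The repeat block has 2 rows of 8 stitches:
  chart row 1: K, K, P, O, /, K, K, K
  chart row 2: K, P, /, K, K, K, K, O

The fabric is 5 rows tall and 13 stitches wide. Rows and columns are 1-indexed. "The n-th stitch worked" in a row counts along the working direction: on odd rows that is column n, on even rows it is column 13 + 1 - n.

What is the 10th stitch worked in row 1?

== STITCH ==
K

Derivation:
Row 1: (1-1) mod 2 = 0, so use chart row 1. Odd row -> RS.
Chart row 1 tiled across columns 1-13: K K P O / K K K K K P O /
RS row: no reversal, no swap; stitch n worked = column n.
Stitch 10 in working order -> K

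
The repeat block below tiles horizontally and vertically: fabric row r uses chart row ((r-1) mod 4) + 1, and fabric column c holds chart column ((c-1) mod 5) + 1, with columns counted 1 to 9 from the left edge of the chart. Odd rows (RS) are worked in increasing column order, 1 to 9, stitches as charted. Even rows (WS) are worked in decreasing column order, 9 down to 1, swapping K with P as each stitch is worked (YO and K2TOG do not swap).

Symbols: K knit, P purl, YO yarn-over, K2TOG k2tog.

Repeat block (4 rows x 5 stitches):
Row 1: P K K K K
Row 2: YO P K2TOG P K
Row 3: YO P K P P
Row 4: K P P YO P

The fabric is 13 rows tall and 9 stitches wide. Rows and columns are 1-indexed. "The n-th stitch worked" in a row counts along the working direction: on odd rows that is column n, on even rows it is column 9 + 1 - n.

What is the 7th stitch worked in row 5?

Row 5 uses chart row ((5-1) mod 4)+1 = 1. Row 5 is odd, so RS.
Chart row 1 tiled across columns 1-9: P K K K K P K K K
RS: work column 1 to column 9, symbols as charted — the tiled row is the row as worked.
Counting 7 along the worked row gives K.

Result:
K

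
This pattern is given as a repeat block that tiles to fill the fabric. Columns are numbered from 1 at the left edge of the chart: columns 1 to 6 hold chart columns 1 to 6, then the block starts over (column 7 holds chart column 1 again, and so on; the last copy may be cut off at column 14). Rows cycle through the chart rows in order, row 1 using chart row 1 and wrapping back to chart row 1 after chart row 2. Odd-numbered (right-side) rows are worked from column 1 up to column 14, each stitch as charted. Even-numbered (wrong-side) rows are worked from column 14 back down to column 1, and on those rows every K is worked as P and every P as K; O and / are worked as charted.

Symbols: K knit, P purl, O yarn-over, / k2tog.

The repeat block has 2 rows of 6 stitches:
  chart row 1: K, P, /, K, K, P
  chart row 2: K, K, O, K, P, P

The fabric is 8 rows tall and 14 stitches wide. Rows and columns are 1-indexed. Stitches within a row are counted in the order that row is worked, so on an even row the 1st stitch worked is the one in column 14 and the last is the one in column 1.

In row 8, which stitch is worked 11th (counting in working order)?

For row 8: chart row = ((8-1) mod 2) + 1 = 2; this is a WS (even) row.
Chart row 2 tiled across columns 1-14: K K O K P P K K O K P P K K
WS: work from column 14 back to column 1 (reverse the tiled row), swapping K<->P (O and / unchanged).
Row 8 as worked: P P K K P O P P K K P O P P
The 11th stitch worked is P.

Result:
P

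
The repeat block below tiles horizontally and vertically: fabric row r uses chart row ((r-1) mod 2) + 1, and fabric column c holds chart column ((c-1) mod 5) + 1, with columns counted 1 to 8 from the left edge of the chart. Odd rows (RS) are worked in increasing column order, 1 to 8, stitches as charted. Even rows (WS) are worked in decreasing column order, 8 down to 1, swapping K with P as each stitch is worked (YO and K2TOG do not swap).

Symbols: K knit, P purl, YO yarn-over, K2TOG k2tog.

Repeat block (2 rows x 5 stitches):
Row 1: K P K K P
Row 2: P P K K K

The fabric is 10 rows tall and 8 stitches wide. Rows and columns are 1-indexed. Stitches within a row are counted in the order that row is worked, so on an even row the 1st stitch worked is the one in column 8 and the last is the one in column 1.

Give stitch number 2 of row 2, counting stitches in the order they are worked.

Row 2: (2-1) mod 2 = 1, so use chart row 2. Even row -> WS.
Chart row 2 tiled across columns 1-8: P P K K K P P K
WS row: flip the tiled sequence (start at column 8) and apply K<->P; YO and K2TOG stay.
Row 2 as worked: P K K P P P K K
Stitch 2 in working order -> K

Stitch:
K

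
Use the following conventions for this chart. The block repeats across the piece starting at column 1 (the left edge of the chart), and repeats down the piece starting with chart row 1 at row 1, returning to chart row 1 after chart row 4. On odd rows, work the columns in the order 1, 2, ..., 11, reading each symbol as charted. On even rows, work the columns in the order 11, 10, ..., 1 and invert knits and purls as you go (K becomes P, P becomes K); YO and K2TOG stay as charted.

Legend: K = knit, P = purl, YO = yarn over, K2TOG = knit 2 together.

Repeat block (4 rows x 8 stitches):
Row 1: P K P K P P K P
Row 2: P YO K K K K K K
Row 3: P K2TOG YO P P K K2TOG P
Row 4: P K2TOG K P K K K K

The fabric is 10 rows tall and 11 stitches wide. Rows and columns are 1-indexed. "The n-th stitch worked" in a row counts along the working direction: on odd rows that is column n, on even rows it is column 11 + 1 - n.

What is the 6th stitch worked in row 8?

Stitch:
P

Derivation:
Row 8 uses chart row ((8-1) mod 4)+1 = 4. Row 8 is even, so WS.
Chart row 4 tiled across columns 1-11: P K2TOG K P K K K K P K2TOG K
WS row: flip the tiled sequence (start at column 11) and apply K<->P; YO and K2TOG stay.
Row 8 as worked: P K2TOG K P P P P K P K2TOG K
Counting 6 along the worked row gives P.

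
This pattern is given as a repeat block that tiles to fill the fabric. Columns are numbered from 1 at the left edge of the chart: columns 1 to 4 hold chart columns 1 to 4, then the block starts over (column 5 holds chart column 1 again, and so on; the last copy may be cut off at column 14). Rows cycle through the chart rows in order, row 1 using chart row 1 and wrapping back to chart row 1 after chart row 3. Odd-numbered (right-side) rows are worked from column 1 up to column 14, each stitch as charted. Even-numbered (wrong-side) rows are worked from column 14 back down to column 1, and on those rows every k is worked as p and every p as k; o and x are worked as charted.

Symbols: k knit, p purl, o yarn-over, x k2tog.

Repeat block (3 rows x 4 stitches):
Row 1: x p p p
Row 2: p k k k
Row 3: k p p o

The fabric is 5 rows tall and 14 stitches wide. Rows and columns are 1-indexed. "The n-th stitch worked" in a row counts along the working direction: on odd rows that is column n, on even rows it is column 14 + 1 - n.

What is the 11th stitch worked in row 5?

Row 5 uses chart row ((5-1) mod 3)+1 = 2. Row 5 is odd, so RS.
Chart row 2 tiled across columns 1-14: p k k k p k k k p k k k p k
RS row: no reversal, no swap; stitch n worked = column n.
Stitch 11 in working order -> k

== STITCH ==
k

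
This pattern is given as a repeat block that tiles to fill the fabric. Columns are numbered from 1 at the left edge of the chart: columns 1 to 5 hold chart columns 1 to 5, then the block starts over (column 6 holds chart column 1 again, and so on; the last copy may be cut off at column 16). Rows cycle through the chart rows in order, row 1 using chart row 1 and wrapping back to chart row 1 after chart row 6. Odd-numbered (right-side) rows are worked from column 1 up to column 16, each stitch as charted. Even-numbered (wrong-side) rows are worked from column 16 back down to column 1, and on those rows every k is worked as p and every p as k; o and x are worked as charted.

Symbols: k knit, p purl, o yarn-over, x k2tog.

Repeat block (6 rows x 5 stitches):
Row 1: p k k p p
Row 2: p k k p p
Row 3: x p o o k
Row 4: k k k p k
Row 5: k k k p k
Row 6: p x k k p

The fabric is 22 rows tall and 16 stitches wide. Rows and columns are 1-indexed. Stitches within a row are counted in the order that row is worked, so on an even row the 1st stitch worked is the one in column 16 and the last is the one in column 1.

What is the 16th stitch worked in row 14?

Result:
k

Derivation:
For row 14: chart row = ((14-1) mod 6) + 1 = 2; this is a WS (even) row.
Chart row 2 tiled across columns 1-16: p k k p p p k k p p p k k p p p
WS row: flip the tiled sequence (start at column 16) and apply k<->p; o and x stay.
Row 14 as worked: k k k p p k k k p p k k k p p k
Counting 16 along the worked row gives k.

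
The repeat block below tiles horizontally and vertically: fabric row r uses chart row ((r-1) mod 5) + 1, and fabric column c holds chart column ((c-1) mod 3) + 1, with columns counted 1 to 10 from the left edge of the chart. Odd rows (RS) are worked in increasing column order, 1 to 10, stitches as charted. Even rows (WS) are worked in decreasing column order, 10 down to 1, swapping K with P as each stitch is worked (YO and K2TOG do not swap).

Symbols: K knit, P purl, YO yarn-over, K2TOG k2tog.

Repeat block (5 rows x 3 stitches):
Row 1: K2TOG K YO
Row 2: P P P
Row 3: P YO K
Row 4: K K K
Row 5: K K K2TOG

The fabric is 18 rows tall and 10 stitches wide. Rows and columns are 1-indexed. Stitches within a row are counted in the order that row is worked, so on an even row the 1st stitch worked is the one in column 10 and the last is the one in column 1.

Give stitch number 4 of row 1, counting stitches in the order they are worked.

Row 1: (1-1) mod 5 = 0, so use chart row 1. Odd row -> RS.
Chart row 1 tiled across columns 1-10: K2TOG K YO K2TOG K YO K2TOG K YO K2TOG
Right side: take the tiled row as-is (worked left to right from column 1).
The 4th stitch worked is K2TOG.

== STITCH ==
K2TOG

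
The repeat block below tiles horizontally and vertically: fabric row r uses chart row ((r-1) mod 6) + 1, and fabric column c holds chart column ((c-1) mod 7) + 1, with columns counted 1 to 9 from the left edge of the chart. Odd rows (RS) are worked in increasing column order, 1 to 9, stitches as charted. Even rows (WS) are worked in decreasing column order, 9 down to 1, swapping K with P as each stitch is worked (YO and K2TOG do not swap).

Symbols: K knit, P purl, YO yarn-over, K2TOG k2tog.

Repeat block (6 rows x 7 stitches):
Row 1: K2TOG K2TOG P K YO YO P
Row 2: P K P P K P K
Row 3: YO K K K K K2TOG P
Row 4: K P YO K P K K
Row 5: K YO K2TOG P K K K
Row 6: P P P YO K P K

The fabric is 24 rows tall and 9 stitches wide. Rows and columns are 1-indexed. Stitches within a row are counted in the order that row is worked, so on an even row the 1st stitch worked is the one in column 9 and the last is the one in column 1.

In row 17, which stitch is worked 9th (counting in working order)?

Row 17: (17-1) mod 6 = 4, so use chart row 5. Odd row -> RS.
Chart row 5 tiled across columns 1-9: K YO K2TOG P K K K K YO
RS: work column 1 to column 9, symbols as charted — the tiled row is the row as worked.
The 9th stitch worked is YO.

== STITCH ==
YO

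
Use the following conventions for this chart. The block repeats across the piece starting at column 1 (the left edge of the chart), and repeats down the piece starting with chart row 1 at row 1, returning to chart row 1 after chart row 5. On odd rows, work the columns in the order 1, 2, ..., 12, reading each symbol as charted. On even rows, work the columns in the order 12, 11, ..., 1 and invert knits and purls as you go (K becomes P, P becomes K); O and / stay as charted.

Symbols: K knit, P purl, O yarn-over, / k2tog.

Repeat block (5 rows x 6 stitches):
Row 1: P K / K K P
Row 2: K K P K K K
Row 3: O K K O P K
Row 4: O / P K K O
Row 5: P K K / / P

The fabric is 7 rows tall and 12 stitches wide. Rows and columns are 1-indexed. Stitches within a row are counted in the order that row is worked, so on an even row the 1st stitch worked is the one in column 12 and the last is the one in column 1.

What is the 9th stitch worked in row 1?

Result:
/

Derivation:
For row 1: chart row = ((1-1) mod 5) + 1 = 1; this is a RS (odd) row.
Chart row 1 tiled across columns 1-12: P K / K K P P K / K K P
RS row: no reversal, no swap; stitch n worked = column n.
The 9th stitch worked is /.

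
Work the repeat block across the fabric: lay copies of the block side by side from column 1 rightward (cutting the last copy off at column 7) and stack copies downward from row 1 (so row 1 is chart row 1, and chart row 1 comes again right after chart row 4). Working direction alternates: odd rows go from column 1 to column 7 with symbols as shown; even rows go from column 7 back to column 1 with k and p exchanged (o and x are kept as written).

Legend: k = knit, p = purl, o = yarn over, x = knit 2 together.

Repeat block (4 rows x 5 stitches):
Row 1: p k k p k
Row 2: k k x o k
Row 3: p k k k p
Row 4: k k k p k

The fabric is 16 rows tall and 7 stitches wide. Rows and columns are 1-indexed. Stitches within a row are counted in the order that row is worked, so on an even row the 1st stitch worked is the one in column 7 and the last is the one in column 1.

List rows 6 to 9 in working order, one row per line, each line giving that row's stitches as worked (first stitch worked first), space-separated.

Row 6: chart row 2, WS - tiled (columns 1-7): k k x o k k k; work from column 7 back to 1 with k<->p swapped.
Row 7: chart row 3, RS - tile across columns 1-7 and work as-is.
Row 8: chart row 4, WS - tiled (columns 1-7): k k k p k k k; work from column 7 back to 1 with k<->p swapped.
Row 9: chart row 1, RS - tile across columns 1-7 and work as-is.

Rows as worked:
p p p o x p p
p k k k p p k
p p p k p p p
p k k p k p k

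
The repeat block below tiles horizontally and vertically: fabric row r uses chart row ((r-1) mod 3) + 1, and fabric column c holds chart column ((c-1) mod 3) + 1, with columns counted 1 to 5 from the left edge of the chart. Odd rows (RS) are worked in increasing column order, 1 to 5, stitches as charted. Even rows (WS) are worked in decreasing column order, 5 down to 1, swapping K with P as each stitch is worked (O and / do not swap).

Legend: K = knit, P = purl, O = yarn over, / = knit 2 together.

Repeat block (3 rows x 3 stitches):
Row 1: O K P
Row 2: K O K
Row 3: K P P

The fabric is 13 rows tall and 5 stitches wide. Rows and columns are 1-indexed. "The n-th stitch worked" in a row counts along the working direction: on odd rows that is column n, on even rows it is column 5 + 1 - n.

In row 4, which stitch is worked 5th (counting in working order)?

For row 4: chart row = ((4-1) mod 3) + 1 = 1; this is a WS (even) row.
Chart row 1 tiled across columns 1-5: O K P O K
Wrong side: read the tiled row from column 5 down to 1 and exchange K with P (leave O, /).
Row 4 as worked: P O K P O
The 5th stitch worked is O.

Result:
O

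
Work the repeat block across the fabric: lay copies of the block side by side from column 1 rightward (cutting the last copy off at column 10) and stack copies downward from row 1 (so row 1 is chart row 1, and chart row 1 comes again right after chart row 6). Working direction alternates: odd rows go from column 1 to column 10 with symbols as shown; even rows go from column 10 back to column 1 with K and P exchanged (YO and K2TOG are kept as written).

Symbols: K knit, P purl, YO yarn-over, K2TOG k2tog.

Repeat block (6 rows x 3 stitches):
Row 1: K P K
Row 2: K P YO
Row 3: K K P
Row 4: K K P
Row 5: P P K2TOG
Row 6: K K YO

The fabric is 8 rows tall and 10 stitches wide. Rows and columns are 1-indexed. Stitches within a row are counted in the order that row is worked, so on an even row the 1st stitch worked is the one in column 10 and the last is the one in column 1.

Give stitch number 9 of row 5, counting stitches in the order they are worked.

Row 5: (5-1) mod 6 = 4, so use chart row 5. Odd row -> RS.
Chart row 5 tiled across columns 1-10: P P K2TOG P P K2TOG P P K2TOG P
Right side: take the tiled row as-is (worked left to right from column 1).
The 9th stitch worked is K2TOG.

Result:
K2TOG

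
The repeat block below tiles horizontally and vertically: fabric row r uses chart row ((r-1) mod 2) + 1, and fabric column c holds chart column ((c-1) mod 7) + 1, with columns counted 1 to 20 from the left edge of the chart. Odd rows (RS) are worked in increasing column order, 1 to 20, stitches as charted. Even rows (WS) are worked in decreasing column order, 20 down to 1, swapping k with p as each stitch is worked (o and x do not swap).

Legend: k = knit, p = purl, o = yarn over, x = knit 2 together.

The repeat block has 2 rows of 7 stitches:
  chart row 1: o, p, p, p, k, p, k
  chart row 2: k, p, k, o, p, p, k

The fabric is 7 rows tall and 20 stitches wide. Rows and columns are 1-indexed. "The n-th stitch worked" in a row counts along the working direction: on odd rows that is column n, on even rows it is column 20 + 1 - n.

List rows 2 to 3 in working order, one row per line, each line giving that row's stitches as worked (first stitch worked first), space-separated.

Row 2: chart row 2, WS - tiled (columns 1-20): k p k o p p k k p k o p p k k p k o p p; work from column 20 back to 1 with k<->p swapped.
Row 3: chart row 1, RS - tile across columns 1-20 and work as-is.

Rows as worked:
k k o p k p p k k o p k p p k k o p k p
o p p p k p k o p p p k p k o p p p k p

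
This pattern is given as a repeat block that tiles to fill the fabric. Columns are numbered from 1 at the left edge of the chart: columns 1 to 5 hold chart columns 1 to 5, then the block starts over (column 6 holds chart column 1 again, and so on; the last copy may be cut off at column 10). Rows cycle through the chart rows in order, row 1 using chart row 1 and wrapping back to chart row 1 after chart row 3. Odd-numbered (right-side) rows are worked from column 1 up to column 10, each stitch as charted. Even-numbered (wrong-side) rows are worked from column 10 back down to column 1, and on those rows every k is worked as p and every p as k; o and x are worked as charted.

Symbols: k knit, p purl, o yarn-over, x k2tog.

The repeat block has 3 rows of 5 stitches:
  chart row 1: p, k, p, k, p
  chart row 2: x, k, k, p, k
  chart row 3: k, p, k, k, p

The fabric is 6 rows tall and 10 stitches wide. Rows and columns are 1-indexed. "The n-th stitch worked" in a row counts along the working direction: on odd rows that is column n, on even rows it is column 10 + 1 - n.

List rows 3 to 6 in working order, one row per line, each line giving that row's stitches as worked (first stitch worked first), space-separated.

Row 3: chart row 3, RS - tile across columns 1-10 and work as-is.
Row 4: chart row 1, WS - tiled (columns 1-10): p k p k p p k p k p; work from column 10 back to 1 with k<->p swapped.
Row 5: chart row 2, RS - tile across columns 1-10 and work as-is.
Row 6: chart row 3, WS - tiled (columns 1-10): k p k k p k p k k p; work from column 10 back to 1 with k<->p swapped.

Rows as worked:
k p k k p k p k k p
k p k p k k p k p k
x k k p k x k k p k
k p p k p k p p k p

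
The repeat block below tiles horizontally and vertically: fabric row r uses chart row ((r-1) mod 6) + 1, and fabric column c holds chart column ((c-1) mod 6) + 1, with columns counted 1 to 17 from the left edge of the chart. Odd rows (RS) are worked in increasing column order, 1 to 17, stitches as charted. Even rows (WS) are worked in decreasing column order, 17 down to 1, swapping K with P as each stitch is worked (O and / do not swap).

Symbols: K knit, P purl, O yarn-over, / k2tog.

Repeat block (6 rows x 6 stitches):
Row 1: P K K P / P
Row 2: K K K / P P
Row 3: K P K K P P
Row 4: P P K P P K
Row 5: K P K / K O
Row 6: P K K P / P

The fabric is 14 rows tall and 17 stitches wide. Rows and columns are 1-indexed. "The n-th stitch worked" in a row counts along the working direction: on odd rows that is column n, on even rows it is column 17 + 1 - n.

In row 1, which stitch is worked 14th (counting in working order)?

Row 1: (1-1) mod 6 = 0, so use chart row 1. Odd row -> RS.
Chart row 1 tiled across columns 1-17: P K K P / P P K K P / P P K K P /
RS row: no reversal, no swap; stitch n worked = column n.
Counting 14 along the worked row gives K.

Stitch:
K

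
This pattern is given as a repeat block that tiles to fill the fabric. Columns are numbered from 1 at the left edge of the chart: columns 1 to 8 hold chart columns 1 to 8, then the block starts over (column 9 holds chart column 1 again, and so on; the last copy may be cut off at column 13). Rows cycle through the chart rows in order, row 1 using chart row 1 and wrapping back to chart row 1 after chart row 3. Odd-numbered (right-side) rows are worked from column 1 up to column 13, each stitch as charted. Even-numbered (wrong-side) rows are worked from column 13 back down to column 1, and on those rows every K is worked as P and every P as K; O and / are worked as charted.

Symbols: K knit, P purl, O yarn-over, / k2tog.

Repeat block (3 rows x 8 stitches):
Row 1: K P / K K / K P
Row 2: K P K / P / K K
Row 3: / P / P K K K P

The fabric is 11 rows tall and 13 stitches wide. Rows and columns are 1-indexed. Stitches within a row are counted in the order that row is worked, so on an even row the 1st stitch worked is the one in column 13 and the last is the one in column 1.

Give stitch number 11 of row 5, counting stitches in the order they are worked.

Row 5 uses chart row ((5-1) mod 3)+1 = 2. Row 5 is odd, so RS.
Chart row 2 tiled across columns 1-13: K P K / P / K K K P K / P
RS row: no reversal, no swap; stitch n worked = column n.
Counting 11 along the worked row gives K.

== STITCH ==
K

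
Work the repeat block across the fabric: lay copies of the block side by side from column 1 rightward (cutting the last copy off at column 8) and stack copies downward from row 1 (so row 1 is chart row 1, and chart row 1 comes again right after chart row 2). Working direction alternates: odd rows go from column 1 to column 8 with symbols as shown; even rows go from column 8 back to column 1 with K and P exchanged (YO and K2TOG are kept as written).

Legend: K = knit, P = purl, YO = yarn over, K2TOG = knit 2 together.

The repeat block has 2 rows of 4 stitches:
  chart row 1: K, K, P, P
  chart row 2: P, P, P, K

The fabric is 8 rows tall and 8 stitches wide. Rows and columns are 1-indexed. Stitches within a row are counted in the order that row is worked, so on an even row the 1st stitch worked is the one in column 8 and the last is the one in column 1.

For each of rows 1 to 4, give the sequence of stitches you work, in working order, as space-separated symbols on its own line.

== ROWS AS WORKED ==
K K P P K K P P
P K K K P K K K
K K P P K K P P
P K K K P K K K

Derivation:
Row 1: chart row 1, RS - tile across columns 1-8 and work as-is.
Row 2: chart row 2, WS - tiled (columns 1-8): P P P K P P P K; work from column 8 back to 1 with K<->P swapped.
Row 3: chart row 1, RS - tile across columns 1-8 and work as-is.
Row 4: chart row 2, WS - tiled (columns 1-8): P P P K P P P K; work from column 8 back to 1 with K<->P swapped.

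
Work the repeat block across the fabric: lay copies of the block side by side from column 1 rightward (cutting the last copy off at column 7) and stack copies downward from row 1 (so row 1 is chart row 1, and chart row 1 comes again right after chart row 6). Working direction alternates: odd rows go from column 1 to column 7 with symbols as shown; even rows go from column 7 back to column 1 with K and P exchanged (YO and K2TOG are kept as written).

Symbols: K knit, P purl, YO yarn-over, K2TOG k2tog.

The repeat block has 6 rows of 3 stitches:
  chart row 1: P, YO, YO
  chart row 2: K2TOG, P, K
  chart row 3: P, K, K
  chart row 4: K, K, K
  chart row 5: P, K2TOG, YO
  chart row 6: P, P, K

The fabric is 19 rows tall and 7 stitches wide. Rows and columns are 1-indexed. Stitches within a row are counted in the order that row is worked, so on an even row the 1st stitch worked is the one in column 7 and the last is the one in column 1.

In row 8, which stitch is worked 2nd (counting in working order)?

Row 8 uses chart row ((8-1) mod 6)+1 = 2. Row 8 is even, so WS.
Chart row 2 tiled across columns 1-7: K2TOG P K K2TOG P K K2TOG
Wrong side: read the tiled row from column 7 down to 1 and exchange K with P (leave YO, K2TOG).
Row 8 as worked: K2TOG P K K2TOG P K K2TOG
Counting 2 along the worked row gives P.

Result:
P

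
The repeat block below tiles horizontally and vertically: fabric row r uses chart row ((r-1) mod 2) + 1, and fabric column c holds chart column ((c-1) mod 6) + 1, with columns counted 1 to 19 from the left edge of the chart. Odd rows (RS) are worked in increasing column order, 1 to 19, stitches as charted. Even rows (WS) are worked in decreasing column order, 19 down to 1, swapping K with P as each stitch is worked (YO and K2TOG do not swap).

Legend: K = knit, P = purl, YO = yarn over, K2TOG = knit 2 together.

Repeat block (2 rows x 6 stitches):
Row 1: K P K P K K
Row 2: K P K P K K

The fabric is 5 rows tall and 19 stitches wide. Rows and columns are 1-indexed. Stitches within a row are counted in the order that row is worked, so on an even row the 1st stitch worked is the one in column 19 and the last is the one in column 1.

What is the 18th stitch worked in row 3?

Stitch:
K

Derivation:
Row 3 uses chart row ((3-1) mod 2)+1 = 1. Row 3 is odd, so RS.
Chart row 1 tiled across columns 1-19: K P K P K K K P K P K K K P K P K K K
RS: work column 1 to column 19, symbols as charted — the tiled row is the row as worked.
Stitch 18 in working order -> K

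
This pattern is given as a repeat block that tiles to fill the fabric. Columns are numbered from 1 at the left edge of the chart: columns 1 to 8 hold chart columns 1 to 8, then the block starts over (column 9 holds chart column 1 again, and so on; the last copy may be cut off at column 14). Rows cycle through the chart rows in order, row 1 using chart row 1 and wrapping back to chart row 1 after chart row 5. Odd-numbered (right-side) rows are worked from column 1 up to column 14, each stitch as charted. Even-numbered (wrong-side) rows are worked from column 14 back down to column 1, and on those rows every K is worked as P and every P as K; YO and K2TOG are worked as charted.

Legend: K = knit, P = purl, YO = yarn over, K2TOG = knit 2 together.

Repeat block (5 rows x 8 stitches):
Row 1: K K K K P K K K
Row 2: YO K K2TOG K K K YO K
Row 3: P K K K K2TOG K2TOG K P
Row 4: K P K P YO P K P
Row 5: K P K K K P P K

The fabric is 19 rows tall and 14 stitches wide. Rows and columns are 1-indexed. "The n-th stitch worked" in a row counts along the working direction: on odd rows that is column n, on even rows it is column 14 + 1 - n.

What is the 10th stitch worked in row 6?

Row 6: (6-1) mod 5 = 0, so use chart row 1. Even row -> WS.
Chart row 1 tiled across columns 1-14: K K K K P K K K K K K K P K
WS row: flip the tiled sequence (start at column 14) and apply K<->P; YO and K2TOG stay.
Row 6 as worked: P K P P P P P P P K P P P P
Counting 10 along the worked row gives K.

== STITCH ==
K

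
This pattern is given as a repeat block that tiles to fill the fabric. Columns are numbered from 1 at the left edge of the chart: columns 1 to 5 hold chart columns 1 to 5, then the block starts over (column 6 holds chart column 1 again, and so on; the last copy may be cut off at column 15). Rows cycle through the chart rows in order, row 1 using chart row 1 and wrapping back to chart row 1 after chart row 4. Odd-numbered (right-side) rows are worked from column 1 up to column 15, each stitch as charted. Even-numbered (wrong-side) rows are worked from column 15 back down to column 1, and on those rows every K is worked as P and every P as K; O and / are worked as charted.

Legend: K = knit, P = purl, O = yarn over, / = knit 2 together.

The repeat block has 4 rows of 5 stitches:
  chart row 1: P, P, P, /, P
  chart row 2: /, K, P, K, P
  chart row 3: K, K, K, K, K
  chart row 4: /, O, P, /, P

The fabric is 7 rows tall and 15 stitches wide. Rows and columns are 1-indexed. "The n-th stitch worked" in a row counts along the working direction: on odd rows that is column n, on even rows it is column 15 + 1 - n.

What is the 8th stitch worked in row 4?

Result:
K

Derivation:
Row 4: (4-1) mod 4 = 3, so use chart row 4. Even row -> WS.
Chart row 4 tiled across columns 1-15: / O P / P / O P / P / O P / P
WS: work from column 15 back to column 1 (reverse the tiled row), swapping K<->P (O and / unchanged).
Row 4 as worked: K / K O / K / K O / K / K O /
Counting 8 along the worked row gives K.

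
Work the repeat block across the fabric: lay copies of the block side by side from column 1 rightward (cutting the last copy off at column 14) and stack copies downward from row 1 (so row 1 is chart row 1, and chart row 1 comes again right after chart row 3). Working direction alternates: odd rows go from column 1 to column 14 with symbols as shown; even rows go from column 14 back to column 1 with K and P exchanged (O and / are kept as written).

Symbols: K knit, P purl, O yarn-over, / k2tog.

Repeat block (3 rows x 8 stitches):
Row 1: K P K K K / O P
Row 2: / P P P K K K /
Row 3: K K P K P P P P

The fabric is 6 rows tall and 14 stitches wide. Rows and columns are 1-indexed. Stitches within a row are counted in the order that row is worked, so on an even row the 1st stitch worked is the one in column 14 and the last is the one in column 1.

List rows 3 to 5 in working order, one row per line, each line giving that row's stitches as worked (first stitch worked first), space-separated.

Row 3: chart row 3, RS - tile across columns 1-14 and work as-is.
Row 4: chart row 1, WS - tiled (columns 1-14): K P K K K / O P K P K K K /; work from column 14 back to 1 with K<->P swapped.
Row 5: chart row 2, RS - tile across columns 1-14 and work as-is.

Result:
K K P K P P P P K K P K P P
/ P P P K P K O / P P P K P
/ P P P K K K / / P P P K K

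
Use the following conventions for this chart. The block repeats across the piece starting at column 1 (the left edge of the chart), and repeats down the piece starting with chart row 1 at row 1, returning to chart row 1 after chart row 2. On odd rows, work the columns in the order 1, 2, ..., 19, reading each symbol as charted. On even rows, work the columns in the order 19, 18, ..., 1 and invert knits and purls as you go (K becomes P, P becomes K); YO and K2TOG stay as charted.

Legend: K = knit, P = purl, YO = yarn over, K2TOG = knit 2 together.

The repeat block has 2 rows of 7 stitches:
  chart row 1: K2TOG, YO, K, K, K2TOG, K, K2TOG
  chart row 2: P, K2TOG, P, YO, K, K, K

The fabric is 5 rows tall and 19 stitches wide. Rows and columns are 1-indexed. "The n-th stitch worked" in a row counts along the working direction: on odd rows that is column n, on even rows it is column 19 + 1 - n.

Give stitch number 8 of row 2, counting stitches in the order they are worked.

Stitch:
P

Derivation:
For row 2: chart row = ((2-1) mod 2) + 1 = 2; this is a WS (even) row.
Chart row 2 tiled across columns 1-19: P K2TOG P YO K K K P K2TOG P YO K K K P K2TOG P YO K
WS row: flip the tiled sequence (start at column 19) and apply K<->P; YO and K2TOG stay.
Row 2 as worked: P YO K K2TOG K P P P YO K K2TOG K P P P YO K K2TOG K
Stitch 8 in working order -> P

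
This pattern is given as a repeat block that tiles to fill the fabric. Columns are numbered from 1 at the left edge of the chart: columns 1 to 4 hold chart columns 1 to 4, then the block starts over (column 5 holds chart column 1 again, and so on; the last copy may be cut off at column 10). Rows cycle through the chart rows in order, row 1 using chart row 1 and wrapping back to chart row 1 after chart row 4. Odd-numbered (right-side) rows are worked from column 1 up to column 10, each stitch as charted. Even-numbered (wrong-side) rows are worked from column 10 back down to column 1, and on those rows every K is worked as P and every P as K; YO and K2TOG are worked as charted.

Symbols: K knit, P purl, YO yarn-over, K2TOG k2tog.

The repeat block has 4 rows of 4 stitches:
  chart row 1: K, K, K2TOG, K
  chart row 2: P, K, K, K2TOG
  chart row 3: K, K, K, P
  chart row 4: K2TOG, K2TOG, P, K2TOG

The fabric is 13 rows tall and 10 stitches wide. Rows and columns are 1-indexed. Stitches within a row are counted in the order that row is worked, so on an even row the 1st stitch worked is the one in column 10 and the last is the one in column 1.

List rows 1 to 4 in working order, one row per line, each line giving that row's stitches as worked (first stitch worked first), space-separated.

Rows as worked:
K K K2TOG K K K K2TOG K K K
P K K2TOG P P K K2TOG P P K
K K K P K K K P K K
K2TOG K2TOG K2TOG K K2TOG K2TOG K2TOG K K2TOG K2TOG

Derivation:
Row 1: chart row 1, RS - tile across columns 1-10 and work as-is.
Row 2: chart row 2, WS - tiled (columns 1-10): P K K K2TOG P K K K2TOG P K; work from column 10 back to 1 with K<->P swapped.
Row 3: chart row 3, RS - tile across columns 1-10 and work as-is.
Row 4: chart row 4, WS - tiled (columns 1-10): K2TOG K2TOG P K2TOG K2TOG K2TOG P K2TOG K2TOG K2TOG; work from column 10 back to 1 with K<->P swapped.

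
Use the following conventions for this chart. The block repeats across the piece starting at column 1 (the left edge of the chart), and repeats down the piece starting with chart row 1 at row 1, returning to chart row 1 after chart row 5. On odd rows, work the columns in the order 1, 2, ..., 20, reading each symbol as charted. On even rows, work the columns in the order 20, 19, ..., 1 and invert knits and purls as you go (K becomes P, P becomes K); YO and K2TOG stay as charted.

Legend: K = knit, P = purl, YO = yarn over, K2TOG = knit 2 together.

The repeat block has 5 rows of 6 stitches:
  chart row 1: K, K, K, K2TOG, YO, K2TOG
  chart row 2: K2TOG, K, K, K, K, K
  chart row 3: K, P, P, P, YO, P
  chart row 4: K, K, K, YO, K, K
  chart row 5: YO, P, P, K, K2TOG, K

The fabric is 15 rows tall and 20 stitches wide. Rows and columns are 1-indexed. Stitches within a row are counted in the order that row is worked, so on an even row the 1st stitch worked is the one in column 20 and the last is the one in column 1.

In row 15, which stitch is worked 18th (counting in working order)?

Result:
K

Derivation:
Row 15 uses chart row ((15-1) mod 5)+1 = 5. Row 15 is odd, so RS.
Chart row 5 tiled across columns 1-20: YO P P K K2TOG K YO P P K K2TOG K YO P P K K2TOG K YO P
RS row: no reversal, no swap; stitch n worked = column n.
The 18th stitch worked is K.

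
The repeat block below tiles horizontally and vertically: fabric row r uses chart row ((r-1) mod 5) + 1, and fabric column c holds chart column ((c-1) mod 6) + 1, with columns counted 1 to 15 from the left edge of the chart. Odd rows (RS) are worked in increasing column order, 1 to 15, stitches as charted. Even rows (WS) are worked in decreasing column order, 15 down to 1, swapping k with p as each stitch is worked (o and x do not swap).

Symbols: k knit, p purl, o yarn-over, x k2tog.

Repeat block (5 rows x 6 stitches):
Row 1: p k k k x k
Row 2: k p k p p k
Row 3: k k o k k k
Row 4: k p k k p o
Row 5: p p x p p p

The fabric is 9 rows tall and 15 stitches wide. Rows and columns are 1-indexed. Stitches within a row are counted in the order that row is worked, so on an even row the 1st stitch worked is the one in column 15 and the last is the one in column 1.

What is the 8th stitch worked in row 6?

== STITCH ==
p

Derivation:
Row 6: (6-1) mod 5 = 0, so use chart row 1. Even row -> WS.
Chart row 1 tiled across columns 1-15: p k k k x k p k k k x k p k k
WS: work from column 15 back to column 1 (reverse the tiled row), swapping k<->p (o and x unchanged).
Row 6 as worked: p p k p x p p p k p x p p p k
The 8th stitch worked is p.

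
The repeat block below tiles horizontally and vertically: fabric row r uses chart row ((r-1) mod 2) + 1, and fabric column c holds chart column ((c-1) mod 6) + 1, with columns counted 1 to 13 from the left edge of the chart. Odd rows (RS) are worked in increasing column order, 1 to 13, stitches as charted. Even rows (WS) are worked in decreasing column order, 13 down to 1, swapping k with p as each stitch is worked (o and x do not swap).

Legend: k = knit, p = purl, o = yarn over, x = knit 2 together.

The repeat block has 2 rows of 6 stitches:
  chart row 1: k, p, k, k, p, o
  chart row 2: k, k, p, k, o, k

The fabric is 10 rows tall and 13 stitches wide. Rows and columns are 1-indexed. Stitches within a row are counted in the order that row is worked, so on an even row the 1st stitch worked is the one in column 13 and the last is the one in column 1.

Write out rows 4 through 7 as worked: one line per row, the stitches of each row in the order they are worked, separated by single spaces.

Row 4: chart row 2, WS - tiled (columns 1-13): k k p k o k k k p k o k k; work from column 13 back to 1 with k<->p swapped.
Row 5: chart row 1, RS - tile across columns 1-13 and work as-is.
Row 6: chart row 2, WS - tiled (columns 1-13): k k p k o k k k p k o k k; work from column 13 back to 1 with k<->p swapped.
Row 7: chart row 1, RS - tile across columns 1-13 and work as-is.

Result:
p p o p k p p p o p k p p
k p k k p o k p k k p o k
p p o p k p p p o p k p p
k p k k p o k p k k p o k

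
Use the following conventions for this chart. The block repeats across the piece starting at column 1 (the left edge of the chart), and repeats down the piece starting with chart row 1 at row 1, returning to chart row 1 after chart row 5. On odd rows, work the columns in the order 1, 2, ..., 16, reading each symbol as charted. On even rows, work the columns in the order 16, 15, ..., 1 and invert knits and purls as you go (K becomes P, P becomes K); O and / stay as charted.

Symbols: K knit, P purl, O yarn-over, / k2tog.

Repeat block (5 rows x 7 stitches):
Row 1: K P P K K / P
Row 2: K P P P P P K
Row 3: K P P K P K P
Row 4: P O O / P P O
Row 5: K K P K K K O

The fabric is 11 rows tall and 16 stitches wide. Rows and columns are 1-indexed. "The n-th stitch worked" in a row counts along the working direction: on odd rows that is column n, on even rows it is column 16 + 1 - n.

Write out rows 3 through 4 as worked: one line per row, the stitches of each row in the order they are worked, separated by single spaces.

Row 3: chart row 3, RS - tile across columns 1-16 and work as-is.
Row 4: chart row 4, WS - tiled (columns 1-16): P O O / P P O P O O / P P O P O; work from column 16 back to 1 with K<->P swapped.

Rows as worked:
K P P K P K P K P P K P K P K P
O K O K K / O O K O K K / O O K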